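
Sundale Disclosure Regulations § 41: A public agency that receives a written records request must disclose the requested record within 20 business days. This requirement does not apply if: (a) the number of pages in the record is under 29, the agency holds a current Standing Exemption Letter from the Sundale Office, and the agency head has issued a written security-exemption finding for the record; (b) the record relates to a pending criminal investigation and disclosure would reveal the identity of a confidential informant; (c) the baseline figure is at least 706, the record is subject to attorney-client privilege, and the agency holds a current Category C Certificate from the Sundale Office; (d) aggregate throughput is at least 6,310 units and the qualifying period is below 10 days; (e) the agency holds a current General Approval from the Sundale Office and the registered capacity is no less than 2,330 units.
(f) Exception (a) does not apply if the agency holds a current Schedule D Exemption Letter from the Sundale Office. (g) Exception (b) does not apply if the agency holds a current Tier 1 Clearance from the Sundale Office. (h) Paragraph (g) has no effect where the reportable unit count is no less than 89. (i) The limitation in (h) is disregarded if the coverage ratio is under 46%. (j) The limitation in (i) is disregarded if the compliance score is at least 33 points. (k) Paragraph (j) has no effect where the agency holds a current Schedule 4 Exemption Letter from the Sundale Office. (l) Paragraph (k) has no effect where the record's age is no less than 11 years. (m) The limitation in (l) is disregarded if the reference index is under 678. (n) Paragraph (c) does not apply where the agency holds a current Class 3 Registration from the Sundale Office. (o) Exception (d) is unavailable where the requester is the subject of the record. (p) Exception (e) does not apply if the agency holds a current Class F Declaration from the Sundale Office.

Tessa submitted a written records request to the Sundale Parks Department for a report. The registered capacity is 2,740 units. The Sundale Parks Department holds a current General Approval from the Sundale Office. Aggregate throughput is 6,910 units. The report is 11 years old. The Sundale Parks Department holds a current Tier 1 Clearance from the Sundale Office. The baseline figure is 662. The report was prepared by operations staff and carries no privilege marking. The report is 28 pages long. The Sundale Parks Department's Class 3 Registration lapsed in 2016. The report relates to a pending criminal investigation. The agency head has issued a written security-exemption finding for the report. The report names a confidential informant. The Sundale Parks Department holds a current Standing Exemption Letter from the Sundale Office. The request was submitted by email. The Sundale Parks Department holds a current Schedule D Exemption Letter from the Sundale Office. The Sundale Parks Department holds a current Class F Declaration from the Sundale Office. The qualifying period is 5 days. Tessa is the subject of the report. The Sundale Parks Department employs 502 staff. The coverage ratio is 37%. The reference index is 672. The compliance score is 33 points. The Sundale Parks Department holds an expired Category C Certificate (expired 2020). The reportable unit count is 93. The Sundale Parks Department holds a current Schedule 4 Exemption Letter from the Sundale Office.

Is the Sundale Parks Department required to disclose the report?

Yes — the Sundale Parks Department must disclose the report.

Exception (a)'s conditions are all satisfied: the number of pages in the record is 28, under the 29 limit; a current Standing Exemption Letter is held; a written security-exemption finding has been issued. But: (f) operates against (a): a current Schedule D Exemption Letter is held. So (a) is unavailable.
Exception (b)'s conditions are all satisfied: the report relates to a pending investigation; the report names a confidential informant. But applying paragraphs (g)–(m): (g) operates against (b): a current Tier 1 Clearance is held. (h) would limit (g) — the reportable unit count is 93, meeting the 89 threshold — but (i) sets (h) aside: (i) applies — the coverage ratio is 37%, under the 46% limit. (j) would limit (i) — the compliance score is 33 points, meeting the 33 points threshold — but (k) sets (j) aside: (k) is triggered — a current Schedule 4 Exemption Letter is held. (l) would limit (k) — the record's age is 11 years, meeting the 11 years threshold — but (m) sets (l) aside: (m) operates against (l): the reference index is 672, under the 678 limit. (b) is therefore removed.
Exception (c) requires that the baseline figure is at least 706; but the baseline figure is 662, short of 706, so (c) is unavailable.
Exception (d) is satisfied on its face — aggregate throughput is 6,910 units, meeting the 6,310 units threshold; the qualifying period is 5 days, below the 10 days limit. But applying paragraph (o): (o) is engaged — Tessa is the subject of the report. (d) is therefore removed.
Exception (e)'s conditions are all satisfied: a current General Approval is held; the registered capacity is 2,740 units, meeting the 2,330 units threshold. But applying paragraph (p): (p) operates against (e): a current Class F Declaration is held. (e) is therefore removed.
None of the exceptions is available; § 41 applies in full.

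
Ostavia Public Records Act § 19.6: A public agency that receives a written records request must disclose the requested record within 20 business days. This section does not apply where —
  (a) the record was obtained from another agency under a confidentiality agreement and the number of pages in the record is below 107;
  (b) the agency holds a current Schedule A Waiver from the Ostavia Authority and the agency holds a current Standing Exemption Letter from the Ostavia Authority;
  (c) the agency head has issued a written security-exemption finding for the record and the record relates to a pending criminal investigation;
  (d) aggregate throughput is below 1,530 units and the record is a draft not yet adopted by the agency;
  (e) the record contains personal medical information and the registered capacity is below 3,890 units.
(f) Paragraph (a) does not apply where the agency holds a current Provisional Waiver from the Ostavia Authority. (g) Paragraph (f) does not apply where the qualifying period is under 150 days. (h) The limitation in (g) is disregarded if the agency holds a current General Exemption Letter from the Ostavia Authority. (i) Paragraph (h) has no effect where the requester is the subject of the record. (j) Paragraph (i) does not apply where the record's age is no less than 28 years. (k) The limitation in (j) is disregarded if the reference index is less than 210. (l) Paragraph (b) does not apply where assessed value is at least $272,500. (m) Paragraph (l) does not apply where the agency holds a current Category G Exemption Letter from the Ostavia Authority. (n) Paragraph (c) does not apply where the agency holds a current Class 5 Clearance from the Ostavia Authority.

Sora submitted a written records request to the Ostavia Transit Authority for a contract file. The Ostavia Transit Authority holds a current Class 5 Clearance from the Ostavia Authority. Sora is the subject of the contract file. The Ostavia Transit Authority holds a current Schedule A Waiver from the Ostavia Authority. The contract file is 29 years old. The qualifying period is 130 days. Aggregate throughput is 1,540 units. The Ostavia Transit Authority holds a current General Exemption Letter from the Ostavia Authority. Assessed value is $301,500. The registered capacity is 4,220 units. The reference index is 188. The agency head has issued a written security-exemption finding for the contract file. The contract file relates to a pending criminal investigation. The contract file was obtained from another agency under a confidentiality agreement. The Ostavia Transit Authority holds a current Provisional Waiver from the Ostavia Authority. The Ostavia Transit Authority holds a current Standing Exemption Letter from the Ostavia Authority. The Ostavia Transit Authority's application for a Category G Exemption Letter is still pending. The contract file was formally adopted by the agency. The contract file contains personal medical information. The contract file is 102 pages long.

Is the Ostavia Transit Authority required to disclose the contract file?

No — exception (a) applies; the Ostavia Transit Authority is not required to disclose the contract file.

Exception (a) is satisfied on its face — the contract file was obtained under a confidentiality agreement; the number of pages in the record is 102, below the 107 limit. As to paragraphs (f)–(k): (f) would limit (a) — a current Provisional Waiver is held — but (g) sets (f) aside: (g) operates against (f): the qualifying period is 130 days, under the 150 days limit. (h) would limit (g) — a current General Exemption Letter is held — but (i) sets (h) aside: (i) is engaged — Sora is the subject of the contract file. (j) would limit (i) — the record's age is 29 years, meeting the 28 years threshold — but (k) sets (j) aside: (k) operates against (j): the reference index is 188, less than the 210 limit. So (a) applies.
Exception (b) is satisfied on its face — a current Schedule A Waiver is held; a current Standing Exemption Letter is held. However, paragraphs (l)–(m) must be considered: (l) operates against (b): assessed value is $301,500, meeting the $272,500 threshold. (m) is not engaged (the Category G Exemption Letter is not current), so (l) stands. (b) is therefore removed.
Exception (c)'s conditions are all satisfied: a written security-exemption finding has been issued; the contract file relates to a pending investigation. But: (n) is triggered — a current Class 5 Clearance is held. (c) is therefore removed.
Exception (d) does not apply: aggregate throughput is 1,540 units, not below 1,530 units.
Exception (e) does not apply: the registered capacity is 4,220 units, not below 3,890 units.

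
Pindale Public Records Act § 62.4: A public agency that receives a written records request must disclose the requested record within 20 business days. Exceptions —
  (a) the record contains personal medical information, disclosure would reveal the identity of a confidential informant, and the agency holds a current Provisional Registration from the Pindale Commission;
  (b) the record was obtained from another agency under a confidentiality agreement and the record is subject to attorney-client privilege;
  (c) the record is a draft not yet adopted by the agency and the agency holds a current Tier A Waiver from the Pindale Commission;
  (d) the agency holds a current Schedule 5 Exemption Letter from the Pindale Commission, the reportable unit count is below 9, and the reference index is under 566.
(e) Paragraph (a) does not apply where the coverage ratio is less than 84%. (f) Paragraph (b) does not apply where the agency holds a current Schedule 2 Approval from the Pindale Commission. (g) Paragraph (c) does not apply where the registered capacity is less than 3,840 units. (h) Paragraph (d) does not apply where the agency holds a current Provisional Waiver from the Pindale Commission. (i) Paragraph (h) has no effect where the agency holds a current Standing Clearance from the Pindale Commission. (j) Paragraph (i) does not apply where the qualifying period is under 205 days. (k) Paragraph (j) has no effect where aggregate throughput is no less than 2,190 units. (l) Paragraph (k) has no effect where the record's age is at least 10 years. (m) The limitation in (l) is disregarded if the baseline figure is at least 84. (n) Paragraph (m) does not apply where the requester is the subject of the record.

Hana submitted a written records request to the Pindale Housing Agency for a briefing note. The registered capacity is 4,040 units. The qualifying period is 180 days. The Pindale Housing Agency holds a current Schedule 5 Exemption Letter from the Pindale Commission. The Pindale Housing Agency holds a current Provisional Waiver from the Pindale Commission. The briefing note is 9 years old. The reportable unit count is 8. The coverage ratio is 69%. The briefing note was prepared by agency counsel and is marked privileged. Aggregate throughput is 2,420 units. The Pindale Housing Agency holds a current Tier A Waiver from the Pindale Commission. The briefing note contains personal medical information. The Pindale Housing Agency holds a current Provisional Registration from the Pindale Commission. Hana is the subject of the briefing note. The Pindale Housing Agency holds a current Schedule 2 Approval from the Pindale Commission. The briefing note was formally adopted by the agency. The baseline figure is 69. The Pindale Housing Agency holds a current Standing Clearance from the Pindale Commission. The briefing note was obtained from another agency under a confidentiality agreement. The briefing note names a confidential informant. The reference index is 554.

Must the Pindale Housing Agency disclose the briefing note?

Exception (a) is satisfied on its face — the briefing note contains personal medical information; the briefing note names a confidential informant; a current Provisional Registration is held. But: (e) is triggered — the coverage ratio is 69%, less than the 84% limit. (a) is therefore removed.
Exception (b): the briefing note was obtained under a confidentiality agreement; the briefing note is privileged — every condition holds. But: (f) operates against (b): a current Schedule 2 Approval is held. Exception (b) does not apply.
Exception (c) fails — the briefing note has been formally adopted.
Exception (d): a current Schedule 5 Exemption Letter is held; the reportable unit count is 8, below the 9 limit; the reference index is 554, under the 566 limit — every condition holds. Under paragraphs (h)–(n): (h) applies (a current Provisional Waiver is held), but yields to (i): (i) applies — a current Standing Clearance is held. (j) is triggered (the qualifying period is 180 days, under the 205 days limit), but is overridden by (k): (k) is triggered — aggregate throughput is 2,420 units, meeting the 2,190 units threshold. (l), which would lift (k), is not triggered — the record's age is 9 years, short of 10 years. (d) remains available.

No — exception (d) applies; the Pindale Housing Agency is not required to disclose the briefing note.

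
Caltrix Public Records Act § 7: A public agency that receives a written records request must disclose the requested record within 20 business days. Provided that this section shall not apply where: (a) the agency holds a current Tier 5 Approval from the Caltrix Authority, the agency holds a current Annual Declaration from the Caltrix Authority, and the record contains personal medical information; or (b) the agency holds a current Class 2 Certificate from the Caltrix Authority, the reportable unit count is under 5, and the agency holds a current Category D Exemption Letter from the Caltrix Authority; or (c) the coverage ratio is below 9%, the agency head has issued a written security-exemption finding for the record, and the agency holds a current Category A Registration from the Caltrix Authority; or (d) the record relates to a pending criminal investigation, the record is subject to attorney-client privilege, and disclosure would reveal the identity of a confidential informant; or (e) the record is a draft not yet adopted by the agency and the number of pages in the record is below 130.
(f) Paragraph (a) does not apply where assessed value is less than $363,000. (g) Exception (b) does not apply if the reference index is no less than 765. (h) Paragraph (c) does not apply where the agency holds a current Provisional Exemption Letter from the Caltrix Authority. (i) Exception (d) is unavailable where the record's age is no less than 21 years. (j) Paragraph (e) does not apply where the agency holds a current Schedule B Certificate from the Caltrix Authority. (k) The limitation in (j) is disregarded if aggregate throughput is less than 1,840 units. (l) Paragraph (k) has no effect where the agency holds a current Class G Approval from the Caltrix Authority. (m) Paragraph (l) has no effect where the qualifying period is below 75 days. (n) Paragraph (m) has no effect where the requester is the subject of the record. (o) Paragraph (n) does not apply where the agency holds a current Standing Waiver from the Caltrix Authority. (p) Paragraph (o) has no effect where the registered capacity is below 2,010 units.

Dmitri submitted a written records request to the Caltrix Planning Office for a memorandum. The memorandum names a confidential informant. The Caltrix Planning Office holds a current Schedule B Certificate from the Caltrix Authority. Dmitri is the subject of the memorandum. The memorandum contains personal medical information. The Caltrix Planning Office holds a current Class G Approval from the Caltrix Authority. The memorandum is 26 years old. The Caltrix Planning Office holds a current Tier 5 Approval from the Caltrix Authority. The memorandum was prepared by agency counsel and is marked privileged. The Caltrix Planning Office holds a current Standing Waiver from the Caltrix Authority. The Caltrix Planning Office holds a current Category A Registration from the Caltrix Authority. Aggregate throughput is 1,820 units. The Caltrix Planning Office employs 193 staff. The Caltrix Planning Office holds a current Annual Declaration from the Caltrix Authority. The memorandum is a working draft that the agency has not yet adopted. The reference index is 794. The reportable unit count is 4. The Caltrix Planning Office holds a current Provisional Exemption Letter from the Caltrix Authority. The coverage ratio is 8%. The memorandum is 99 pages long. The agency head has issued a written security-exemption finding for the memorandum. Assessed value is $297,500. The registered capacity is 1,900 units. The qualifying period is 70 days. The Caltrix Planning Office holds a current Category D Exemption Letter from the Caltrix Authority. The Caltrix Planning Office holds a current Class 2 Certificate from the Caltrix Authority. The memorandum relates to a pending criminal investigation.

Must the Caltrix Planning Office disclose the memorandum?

Exception (a) is satisfied on its face — a current Tier 5 Approval is held; a current Annual Declaration is held; the memorandum contains personal medical information. However, paragraph (f) must be considered: (f) operates — assessed value is $297,500, less than the $363,000 limit. So (a) is unavailable.
Exception (b)'s conditions are all satisfied: a current Class 2 Certificate is held; the reportable unit count is 4, under the 5 limit; a current Category D Exemption Letter is held. However, paragraph (g) must be considered: (g) is triggered — the reference index is 794, meeting the 765 threshold. (b) is therefore removed.
All of (c)'s requirements are met (the coverage ratio is 8%, below the 9% limit; a written security-exemption finding has been issued; a current Category A Registration is held). But applying paragraph (h): (h) operates — a current Provisional Exemption Letter is held. (c) is therefore removed.
Exception (d)'s conditions are all satisfied: the memorandum relates to a pending investigation; the memorandum is privileged; the memorandum names a confidential informant. But: (i) operates against (d): the record's age is 26 years, meeting the 21 years threshold. (d) is therefore removed.
Exception (e) is satisfied on its face — the memorandum is an unadopted draft; the number of pages in the record is 99, below the 130 limit. However, paragraphs (j)–(p) must be considered: (j) operates against (e): a current Schedule B Certificate is held. (k) operates (aggregate throughput is 1,820 units, less than the 1,840 units limit), but yields to (l): (l) operates against (k): a current Class G Approval is held. (m) would limit (l) — the qualifying period is 70 days, below the 75 days limit — but (n) sets (m) aside: (n) applies — Dmitri is the subject of the memorandum. (o) operates (a current Standing Waiver is held), but is set aside by (p): (p) operates against (o): the registered capacity is 1,900 units, below the 2,010 units limit. (e) is therefore removed.
None of the exceptions is available; § 7 applies in full.

Yes — the Caltrix Planning Office must disclose the memorandum.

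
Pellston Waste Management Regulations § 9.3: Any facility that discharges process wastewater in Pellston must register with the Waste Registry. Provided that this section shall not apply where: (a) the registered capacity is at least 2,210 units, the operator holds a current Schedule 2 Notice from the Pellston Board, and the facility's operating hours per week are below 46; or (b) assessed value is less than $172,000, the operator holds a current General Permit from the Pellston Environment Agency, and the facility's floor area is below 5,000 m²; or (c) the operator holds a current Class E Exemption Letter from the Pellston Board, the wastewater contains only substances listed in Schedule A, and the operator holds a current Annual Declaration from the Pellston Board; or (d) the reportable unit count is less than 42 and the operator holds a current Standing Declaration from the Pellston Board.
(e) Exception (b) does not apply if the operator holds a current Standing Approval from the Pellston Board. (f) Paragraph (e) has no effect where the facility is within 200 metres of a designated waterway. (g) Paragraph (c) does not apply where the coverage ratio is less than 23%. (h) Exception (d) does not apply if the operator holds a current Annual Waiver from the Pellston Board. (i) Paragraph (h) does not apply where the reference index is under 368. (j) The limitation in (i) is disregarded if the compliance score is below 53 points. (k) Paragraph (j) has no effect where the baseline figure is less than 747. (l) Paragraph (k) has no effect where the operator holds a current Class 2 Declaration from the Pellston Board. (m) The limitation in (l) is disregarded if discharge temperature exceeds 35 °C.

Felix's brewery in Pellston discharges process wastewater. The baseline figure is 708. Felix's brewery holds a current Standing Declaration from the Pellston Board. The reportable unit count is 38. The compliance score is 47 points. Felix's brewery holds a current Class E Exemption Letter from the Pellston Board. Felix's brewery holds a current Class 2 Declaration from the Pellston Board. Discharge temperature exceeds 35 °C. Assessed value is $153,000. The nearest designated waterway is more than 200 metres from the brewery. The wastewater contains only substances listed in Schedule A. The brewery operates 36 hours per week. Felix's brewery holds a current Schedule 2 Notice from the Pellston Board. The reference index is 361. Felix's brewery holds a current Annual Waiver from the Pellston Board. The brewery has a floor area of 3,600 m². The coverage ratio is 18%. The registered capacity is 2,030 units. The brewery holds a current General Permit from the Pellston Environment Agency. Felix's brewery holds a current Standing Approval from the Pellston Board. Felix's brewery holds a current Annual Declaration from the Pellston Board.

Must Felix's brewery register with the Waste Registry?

Exception (a) does not apply: the registered capacity is 2,030 units, short of 2,210 units.
Exception (b)'s conditions are all satisfied: assessed value is $153,000, less than the $172,000 limit; a current General Permit is held; the facility's floor area is 3,600 m², below the 5,000 m² limit. However, paragraphs (e)–(f) must be considered: (e) operates against (b): a current Standing Approval is held. (f), which would lift (e), is not triggered — the brewery is more than 200 m from any designated waterway. So (b) is unavailable.
Exception (c): a current Class E Exemption Letter is held; the wastewater is Schedule-A-only; a current Annual Declaration is held — every condition holds. Turning to paragraph (g): (g) operates against (c): the coverage ratio is 18%, less than the 23% limit. (c) is therefore removed.
Exception (d): the reportable unit count is 38, less than the 42 limit; a current Standing Declaration is held — every condition holds. As to paragraphs (h)–(m): (h) would limit (d) — a current Annual Waiver is held — but (i) sets (h) aside: (i) operates against (h): the reference index is 361, under the 368 limit. (j) would limit (i) — the compliance score is 47 points, below the 53 points limit — but (k) sets (j) aside: (k) is engaged — the baseline figure is 708, less than the 747 limit. (l) applies (a current Class 2 Declaration is held), but is overridden by (m): (m) operates against (l): discharge temperature exceeds 35 °C. (d) remains available.

No — exception (d) applies; Felix's brewery is not required to register with the Waste Registry.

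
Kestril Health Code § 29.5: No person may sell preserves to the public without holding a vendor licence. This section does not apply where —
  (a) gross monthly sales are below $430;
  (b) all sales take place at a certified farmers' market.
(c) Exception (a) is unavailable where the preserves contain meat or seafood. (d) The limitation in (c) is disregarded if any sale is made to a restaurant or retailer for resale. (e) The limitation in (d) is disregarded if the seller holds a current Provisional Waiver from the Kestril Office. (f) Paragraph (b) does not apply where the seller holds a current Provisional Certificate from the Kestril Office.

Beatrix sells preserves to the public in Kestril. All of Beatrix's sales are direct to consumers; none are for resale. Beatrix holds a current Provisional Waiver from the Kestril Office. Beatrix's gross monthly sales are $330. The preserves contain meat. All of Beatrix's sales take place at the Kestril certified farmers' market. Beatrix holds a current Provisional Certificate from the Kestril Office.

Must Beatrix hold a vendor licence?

Yes — Beatrix must hold a vendor licence.

Exception (a): gross monthly sales are $330, below the $430 limit — every condition holds. However, paragraphs (c)–(e) must be considered: (c) applies — the preserves contain meat. (d), which would lift (c), is inapplicable — no sales are for resale. So (a) is unavailable.
Exception (b)'s conditions are all satisfied: all sales are at a certified farmers' market. But applying paragraph (f): (f) operates against (b): a current Provisional Certificate is held. So (b) is unavailable.
Every exception is unavailable, so the rule governs.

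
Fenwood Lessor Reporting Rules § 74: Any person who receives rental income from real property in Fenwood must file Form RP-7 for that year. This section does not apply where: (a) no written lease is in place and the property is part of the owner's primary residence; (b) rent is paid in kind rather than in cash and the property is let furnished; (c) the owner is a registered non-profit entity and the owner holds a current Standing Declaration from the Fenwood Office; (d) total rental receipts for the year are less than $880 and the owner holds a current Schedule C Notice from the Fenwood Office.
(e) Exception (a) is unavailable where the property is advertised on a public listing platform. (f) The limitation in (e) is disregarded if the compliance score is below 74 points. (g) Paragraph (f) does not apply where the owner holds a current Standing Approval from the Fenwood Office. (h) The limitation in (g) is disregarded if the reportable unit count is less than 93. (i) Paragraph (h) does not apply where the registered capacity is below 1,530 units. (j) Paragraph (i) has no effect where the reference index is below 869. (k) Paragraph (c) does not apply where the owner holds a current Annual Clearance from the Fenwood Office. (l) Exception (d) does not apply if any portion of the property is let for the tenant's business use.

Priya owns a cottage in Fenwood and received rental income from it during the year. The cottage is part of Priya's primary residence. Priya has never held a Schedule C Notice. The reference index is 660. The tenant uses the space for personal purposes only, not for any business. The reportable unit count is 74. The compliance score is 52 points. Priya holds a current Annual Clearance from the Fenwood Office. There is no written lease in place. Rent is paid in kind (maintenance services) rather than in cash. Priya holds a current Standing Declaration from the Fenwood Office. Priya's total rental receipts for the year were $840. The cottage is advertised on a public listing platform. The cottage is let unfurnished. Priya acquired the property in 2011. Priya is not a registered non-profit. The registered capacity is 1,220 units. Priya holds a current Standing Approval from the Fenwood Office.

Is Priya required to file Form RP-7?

Exception (a): there is no written lease; the cottage is part of the primary residence — every condition holds. Applying paragraphs (e)–(j): (e) operates (the property is publicly advertised), but yields to (f): (f) operates — the compliance score is 52 points, below the 74 points limit. (g) applies (a current Standing Approval is held), but yields to (h): (h) operates — the reportable unit count is 74, less than the 93 limit. (i) would limit (h) — the registered capacity is 1,220 units, below the 1,530 units limit — but (j) sets (i) aside: (j) operates against (i): the reference index is 660, below the 869 limit. So (a) applies.
Exception (b) fails — the property is let unfurnished.
Exception (c) fails — Priya is not a registered non-profit.
Exception (d) requires that the owner holds a current Schedule C Notice from the Fenwood Office; but there is no Schedule C Notice in force, so (d) is unavailable.

No — exception (a) applies; Priya is not required to file Form RP-7.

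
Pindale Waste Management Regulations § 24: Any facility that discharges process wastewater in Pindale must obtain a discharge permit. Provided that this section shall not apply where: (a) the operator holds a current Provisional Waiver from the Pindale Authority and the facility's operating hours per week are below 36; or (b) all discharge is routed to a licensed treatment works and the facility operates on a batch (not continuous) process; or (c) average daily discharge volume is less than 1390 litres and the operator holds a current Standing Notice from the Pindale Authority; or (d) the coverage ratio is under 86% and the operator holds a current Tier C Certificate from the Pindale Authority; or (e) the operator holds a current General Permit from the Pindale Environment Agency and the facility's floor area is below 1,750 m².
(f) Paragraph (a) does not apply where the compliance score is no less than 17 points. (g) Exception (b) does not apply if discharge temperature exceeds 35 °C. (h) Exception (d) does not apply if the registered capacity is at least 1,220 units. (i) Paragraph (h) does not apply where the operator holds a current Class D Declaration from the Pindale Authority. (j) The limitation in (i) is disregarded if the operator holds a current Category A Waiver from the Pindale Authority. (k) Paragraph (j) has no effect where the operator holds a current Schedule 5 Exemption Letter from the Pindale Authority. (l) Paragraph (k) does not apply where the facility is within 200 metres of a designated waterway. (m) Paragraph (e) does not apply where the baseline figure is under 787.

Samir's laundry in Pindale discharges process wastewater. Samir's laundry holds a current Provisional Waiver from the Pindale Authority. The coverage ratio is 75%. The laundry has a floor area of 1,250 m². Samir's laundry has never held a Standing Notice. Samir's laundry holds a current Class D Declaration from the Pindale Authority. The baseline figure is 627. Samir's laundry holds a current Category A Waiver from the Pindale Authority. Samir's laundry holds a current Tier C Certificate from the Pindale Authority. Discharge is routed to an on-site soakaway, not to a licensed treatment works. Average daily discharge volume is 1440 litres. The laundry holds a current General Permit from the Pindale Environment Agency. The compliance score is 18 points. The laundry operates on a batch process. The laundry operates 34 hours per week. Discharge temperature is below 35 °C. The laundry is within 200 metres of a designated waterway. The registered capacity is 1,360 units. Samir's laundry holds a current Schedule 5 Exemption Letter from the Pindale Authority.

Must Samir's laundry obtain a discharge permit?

Exception (a): a current Provisional Waiver is held; the facility's operating hours per week are 34, below the 36 limit — every condition holds. But applying paragraph (f): (f) operates against (a): the compliance score is 18 points, meeting the 17 points threshold. So (a) is unavailable.
Exception (b) fails — discharge is not routed to a licensed treatment works.
Exception (c) does not apply: average daily discharge volume is 1440 litres, not less than 1390 litres.
Exception (d): the coverage ratio is 75%, under the 86% limit; a current Tier C Certificate is held — every condition holds. Turning to paragraphs (h)–(l): (h) operates against (d): the registered capacity is 1,360 units, meeting the 1,220 units threshold. (i) would limit (h) — a current Class D Declaration is held — but (j) sets (i) aside: (j) operates against (i): a current Category A Waiver is held. (k) is triggered (a current Schedule 5 Exemption Letter is held), but is set aside by (l): (l) operates against (k): the laundry is within 200 m of a designated waterway. So (d) is unavailable.
Exception (e)'s conditions are all satisfied: a current General Permit is held; the facility's floor area is 1,250 m², below the 1,750 m² limit. However, paragraph (m) must be considered: (m) applies — the baseline figure is 627, under the 787 limit. So (e) is unavailable.
No exception applies. The general rule governs.

Yes — Samir's laundry must obtain a discharge permit.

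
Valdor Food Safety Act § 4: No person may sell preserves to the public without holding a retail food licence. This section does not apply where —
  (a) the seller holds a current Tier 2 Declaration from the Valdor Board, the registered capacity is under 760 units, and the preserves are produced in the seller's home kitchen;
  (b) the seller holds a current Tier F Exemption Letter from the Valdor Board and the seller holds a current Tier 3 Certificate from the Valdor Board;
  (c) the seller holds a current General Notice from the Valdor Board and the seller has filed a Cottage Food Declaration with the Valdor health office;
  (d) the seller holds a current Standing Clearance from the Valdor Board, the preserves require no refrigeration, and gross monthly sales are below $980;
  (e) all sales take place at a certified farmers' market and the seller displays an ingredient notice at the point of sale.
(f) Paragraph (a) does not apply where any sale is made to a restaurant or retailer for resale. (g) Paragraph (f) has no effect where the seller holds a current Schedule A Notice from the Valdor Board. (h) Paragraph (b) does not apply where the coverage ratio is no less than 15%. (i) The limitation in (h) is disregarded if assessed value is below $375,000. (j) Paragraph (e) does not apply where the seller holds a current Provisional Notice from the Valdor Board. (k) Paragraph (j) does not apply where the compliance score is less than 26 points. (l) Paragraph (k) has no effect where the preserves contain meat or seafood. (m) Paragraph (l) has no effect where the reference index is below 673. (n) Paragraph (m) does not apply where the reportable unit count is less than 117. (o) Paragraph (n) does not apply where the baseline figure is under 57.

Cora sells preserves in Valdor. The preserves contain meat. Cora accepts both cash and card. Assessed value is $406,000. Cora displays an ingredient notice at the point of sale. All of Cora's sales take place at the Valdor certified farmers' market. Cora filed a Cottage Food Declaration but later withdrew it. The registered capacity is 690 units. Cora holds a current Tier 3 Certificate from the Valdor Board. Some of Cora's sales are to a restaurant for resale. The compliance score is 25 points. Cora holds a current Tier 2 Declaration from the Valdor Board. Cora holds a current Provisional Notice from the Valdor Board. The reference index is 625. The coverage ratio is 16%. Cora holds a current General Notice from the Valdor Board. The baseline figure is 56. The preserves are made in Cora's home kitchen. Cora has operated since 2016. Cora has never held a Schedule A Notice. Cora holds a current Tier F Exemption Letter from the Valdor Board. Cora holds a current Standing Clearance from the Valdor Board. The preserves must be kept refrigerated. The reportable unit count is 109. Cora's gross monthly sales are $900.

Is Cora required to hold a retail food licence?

Exception (a) is satisfied on its face — a current Tier 2 Declaration is held; the registered capacity is 690 units, under the 760 units limit; the preserves are home-kitchen produced. But applying paragraphs (f)–(g): (f) operates against (a): some sales are to a restaurant for resale. (g) is not engaged (no current Schedule A Notice is held), so (f) stands. (a) is therefore removed.
Exception (b)'s conditions are all satisfied: a current Tier F Exemption Letter is held; a current Tier 3 Certificate is held. Turning to paragraphs (h)–(i): (h) is triggered — the coverage ratio is 16%, meeting the 15% threshold. (i) does not operate here (assessed value is $406,000, not below $375,000), so (h) stands. Exception (b) does not apply.
Exception (c) requires that the seller has filed a Cottage Food Declaration with the Valdor health office; but the Cottage Food Declaration was withdrawn, so (c) is unavailable.
Exception (d) fails — the preserves require refrigeration.
All of (e)'s requirements are met (all sales are at a certified farmers' market; an ingredient notice is displayed). Considering the limiting provisions: (j) operates (a current Provisional Notice is held), but yields to (k): (k) is triggered — the compliance score is 25 points, less than the 26 points limit. (l) would limit (k) — the preserves contain meat — but (m) sets (l) aside: (m) operates against (l): the reference index is 625, below the 673 limit. (n) would limit (m) — the reportable unit count is 109, less than the 117 limit — but (o) sets (n) aside: (o) operates against (n): the baseline figure is 56, under the 57 limit. Exception (e) stands.

No — exception (e) applies; Cora is not required to hold a retail food licence.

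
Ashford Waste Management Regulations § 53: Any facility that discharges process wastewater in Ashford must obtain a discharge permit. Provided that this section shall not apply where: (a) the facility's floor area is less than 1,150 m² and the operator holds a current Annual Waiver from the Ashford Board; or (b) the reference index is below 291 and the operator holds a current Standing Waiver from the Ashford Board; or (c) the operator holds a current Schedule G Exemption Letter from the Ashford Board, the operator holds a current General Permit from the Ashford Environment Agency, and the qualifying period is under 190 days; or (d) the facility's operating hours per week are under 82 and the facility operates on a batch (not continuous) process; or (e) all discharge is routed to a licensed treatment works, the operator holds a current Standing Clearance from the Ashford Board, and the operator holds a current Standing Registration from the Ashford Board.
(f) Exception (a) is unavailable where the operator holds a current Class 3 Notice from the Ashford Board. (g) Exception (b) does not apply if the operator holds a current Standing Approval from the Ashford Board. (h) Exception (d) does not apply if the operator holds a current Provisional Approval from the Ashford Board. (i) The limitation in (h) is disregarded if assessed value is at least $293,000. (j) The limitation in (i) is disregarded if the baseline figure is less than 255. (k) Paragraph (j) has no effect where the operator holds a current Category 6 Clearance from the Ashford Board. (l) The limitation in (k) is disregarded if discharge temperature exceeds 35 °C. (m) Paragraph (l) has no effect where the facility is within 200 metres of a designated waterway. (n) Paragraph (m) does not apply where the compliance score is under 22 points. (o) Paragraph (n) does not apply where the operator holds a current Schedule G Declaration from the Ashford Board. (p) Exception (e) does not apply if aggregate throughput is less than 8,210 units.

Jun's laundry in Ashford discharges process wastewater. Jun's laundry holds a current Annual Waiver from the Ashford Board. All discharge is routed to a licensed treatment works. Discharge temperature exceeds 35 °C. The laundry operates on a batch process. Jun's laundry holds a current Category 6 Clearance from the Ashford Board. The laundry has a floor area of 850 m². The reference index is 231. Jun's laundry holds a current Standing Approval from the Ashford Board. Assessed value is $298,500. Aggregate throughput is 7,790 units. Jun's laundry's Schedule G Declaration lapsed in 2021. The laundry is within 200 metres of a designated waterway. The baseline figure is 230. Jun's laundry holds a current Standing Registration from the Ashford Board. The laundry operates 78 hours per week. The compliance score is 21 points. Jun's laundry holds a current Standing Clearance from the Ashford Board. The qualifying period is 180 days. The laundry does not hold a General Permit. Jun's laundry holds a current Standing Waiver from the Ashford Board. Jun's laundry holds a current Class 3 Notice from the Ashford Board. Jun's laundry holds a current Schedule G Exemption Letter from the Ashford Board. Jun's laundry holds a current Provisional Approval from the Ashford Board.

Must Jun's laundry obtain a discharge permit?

Exception (a)'s conditions are all satisfied: the facility's floor area is 850 m², less than the 1,150 m² limit; a current Annual Waiver is held. However, paragraph (f) must be considered: (f) is engaged — a current Class 3 Notice is held. Exception (a) does not apply.
Exception (b)'s conditions are all satisfied: the reference index is 231, below the 291 limit; a current Standing Waiver is held. Turning to paragraph (g): (g) operates — a current Standing Approval is held. (b) is therefore removed.
Exception (c) requires that the operator holds a current General Permit from the Ashford Environment Agency; but no General Permit is held, so (c) is unavailable.
All of (d)'s requirements are met (the facility's operating hours per week are 78, under the 82 limit; the facility operates on a batch process). However, paragraphs (h)–(o) must be considered: (h) is engaged — a current Provisional Approval is held. (i) is triggered (assessed value is $298,500, meeting the $293,000 threshold), but is itself disapplied by (j): (j) operates against (i): the baseline figure is 230, less than the 255 limit. (k) would limit (j) — a current Category 6 Clearance is held — but (l) sets (k) aside: (l) is engaged — discharge temperature exceeds 35 °C. (m) would limit (l) — the laundry is within 200 m of a designated waterway — but (n) sets (m) aside: (n) operates against (m): the compliance score is 21 points, under the 22 points limit. (o), which would lift (n), does not operate here — there is no Schedule G Declaration in force. Exception (d) does not apply.
Exception (e): discharge is routed to a licensed treatment works; a current Standing Clearance is held; a current Standing Registration is held — every condition holds. However, paragraph (p) must be considered: (p) operates against (e): aggregate throughput is 7,790 units, less than the 8,210 units limit. (e) is therefore removed.
Every exception is unavailable, so the rule governs.

Yes — Jun's laundry must obtain a discharge permit.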